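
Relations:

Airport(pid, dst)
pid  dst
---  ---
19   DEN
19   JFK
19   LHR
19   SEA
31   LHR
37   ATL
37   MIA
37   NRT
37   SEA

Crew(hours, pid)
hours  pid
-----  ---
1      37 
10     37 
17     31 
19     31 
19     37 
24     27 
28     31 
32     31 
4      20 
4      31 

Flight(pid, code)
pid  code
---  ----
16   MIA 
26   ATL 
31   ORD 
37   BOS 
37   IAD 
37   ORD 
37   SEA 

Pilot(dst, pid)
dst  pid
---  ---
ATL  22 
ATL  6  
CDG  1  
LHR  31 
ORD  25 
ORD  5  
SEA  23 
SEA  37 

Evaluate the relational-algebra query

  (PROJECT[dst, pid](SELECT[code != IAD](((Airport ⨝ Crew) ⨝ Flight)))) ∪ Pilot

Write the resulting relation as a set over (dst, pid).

{(ATL, 22), (ATL, 37), (ATL, 6), (CDG, 1), (LHR, 31), (MIA, 37), (NRT, 37), (ORD, 25), (ORD, 5), (SEA, 23), (SEA, 37)}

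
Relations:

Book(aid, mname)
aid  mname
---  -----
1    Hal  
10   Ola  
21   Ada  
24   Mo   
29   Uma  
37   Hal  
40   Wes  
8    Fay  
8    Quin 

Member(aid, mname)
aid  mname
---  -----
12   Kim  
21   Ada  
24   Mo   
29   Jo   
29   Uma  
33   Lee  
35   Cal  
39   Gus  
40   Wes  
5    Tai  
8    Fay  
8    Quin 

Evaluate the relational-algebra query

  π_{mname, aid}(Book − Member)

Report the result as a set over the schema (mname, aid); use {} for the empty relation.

Set difference of the two operands is {(1, Hal), (10, Ola), (37, Hal)}.
Projecting to mname, aid: {(Hal, 1), (Hal, 37), (Ola, 10)}

{(Hal, 1), (Hal, 37), (Ola, 10)}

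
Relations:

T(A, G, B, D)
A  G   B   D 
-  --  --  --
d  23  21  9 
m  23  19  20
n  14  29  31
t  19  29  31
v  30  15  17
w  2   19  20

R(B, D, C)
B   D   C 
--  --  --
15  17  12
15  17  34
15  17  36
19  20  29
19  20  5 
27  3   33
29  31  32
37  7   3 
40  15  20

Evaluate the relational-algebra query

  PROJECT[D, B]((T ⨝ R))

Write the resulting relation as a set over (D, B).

T ⋈ R (natural join on B, D): {(m, 23, 19, 20, 29), (m, 23, 19, 20, 5), (n, 14, 29, 31, 32), (t, 19, 29, 31, 32), (v, 30, 15, 17, 12), (v, 30, 15, 17, 34), (v, 30, 15, 17, 36), (w, 2, 19, 20, 29), (w, 2, 19, 20, 5)}
Keep only column(s) D, B (6 duplicate(s) eliminated): {(17, 15), (20, 19), (31, 29)}

{(17, 15), (20, 19), (31, 29)}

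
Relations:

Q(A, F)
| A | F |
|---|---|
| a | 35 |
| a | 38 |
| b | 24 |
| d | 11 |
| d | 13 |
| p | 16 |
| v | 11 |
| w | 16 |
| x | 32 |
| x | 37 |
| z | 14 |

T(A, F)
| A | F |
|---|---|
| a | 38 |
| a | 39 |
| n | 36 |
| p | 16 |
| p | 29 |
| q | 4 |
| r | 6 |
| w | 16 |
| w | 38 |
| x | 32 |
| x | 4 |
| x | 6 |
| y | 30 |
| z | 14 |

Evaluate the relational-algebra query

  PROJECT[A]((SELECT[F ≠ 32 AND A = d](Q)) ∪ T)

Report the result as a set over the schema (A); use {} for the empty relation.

{a, d, n, p, q, r, w, x, y, z}

Filtering on F ≠ 32 AND A = d leaves {(d, 11), (d, 13)}.
Union: {(d, 11), (d, 13)} with {(a, 38), (a, 39), (n, 36), (p, 16), (p, 29), (q, 4), (r, 6), (w, 16), (w, 38), (x, 32), (x, 4), (x, 6), (y, 30), (z, 14)} → {(a, 38), (a, 39), (d, 11), (d, 13), (n, 36), (p, 16), (p, 29), (q, 4), (r, 6), (w, 16), (w, 38), (x, 32), (x, 4), (x, 6), (y, 30), (z, 14)}
π_{A} gives {a, d, n, p, q, r, w, x, y, z} (6 duplicate(s) eliminated).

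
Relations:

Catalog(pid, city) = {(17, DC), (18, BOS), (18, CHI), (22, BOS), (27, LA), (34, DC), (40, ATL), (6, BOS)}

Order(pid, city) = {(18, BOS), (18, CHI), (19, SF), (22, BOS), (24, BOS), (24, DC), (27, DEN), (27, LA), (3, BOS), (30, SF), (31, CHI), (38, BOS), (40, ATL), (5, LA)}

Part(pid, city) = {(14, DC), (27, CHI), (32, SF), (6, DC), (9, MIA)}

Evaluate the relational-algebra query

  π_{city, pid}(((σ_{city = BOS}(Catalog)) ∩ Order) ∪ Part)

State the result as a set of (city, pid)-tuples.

{(BOS, 18), (BOS, 22), (CHI, 27), (DC, 14), (DC, 6), (MIA, 9), (SF, 32)}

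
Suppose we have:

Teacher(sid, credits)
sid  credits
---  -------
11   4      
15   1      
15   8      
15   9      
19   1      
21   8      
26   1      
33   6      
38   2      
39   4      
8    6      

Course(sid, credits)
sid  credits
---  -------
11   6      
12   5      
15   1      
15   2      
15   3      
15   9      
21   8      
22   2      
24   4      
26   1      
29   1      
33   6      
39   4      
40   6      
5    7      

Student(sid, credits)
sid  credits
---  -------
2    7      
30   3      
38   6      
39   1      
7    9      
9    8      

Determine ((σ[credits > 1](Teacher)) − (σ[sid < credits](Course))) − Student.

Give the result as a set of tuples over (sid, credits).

{(11, 4), (15, 8), (15, 9), (21, 8), (33, 6), (38, 2), (39, 4), (8, 6)}

Selection credits > 1: {(11, 4), (15, 8), (15, 9), (21, 8), (33, 6), (38, 2), (39, 4), (8, 6)}
Selection sid < credits: {(5, 7)}
Taking the difference: {(11, 4), (15, 8), (15, 9), (21, 8), (33, 6), (38, 2), (39, 4), (8, 6)}
Taking the difference: {(11, 4), (15, 8), (15, 9), (21, 8), (33, 6), (38, 2), (39, 4), (8, 6)}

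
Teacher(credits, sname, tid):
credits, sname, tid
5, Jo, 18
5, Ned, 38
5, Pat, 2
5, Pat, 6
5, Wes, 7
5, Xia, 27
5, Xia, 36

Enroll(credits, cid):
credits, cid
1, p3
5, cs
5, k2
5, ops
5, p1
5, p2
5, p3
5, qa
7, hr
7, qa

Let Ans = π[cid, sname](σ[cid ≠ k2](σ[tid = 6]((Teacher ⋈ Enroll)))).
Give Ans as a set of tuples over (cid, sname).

Joining Teacher and Enroll on credits yields {(5, Jo, 18, cs), (5, Jo, 18, k2), (5, Jo, 18, ops), (5, Jo, 18, p1), (5, Jo, 18, p2), (5, Jo, 18, p3), (5, Jo, 18, qa), (5, Ned, 38, cs), (5, Ned, 38, k2), (5, Ned, 38, ops), (5, Ned, 38, p1), (5, Ned, 38, p2), (5, Ned, 38, p3), (5, Ned, 38, qa), (5, Pat, 2, cs), (5, Pat, 2, k2), (5, Pat, 2, ops), (5, Pat, 2, p1), (5, Pat, 2, p2), (5, Pat, 2, p3), (5, Pat, 2, qa), (5, Pat, 6, cs), (5, Pat, 6, k2), (5, Pat, 6, ops), (5, Pat, 6, p1), (5, Pat, 6, p2), (5, Pat, 6, p3), (5, Pat, 6, qa), (5, Wes, 7, cs), (5, Wes, 7, k2), (5, Wes, 7, ops), (5, Wes, 7, p1), (5, Wes, 7, p2), (5, Wes, 7, p3), (5, Wes, 7, qa), (5, Xia, 27, cs), (5, Xia, 27, k2), (5, Xia, 27, ops), (5, Xia, 27, p1), (5, Xia, 27, p2), (5, Xia, 27, p3), (5, Xia, 27, qa), (5, Xia, 36, cs), (5, Xia, 36, k2), (5, Xia, 36, ops), (5, Xia, 36, p1), (5, Xia, 36, p2), (5, Xia, 36, p3), (5, Xia, 36, qa)}.
Filtering on tid = 6 leaves {(5, Pat, 6, cs), (5, Pat, 6, k2), (5, Pat, 6, ops), (5, Pat, 6, p1), (5, Pat, 6, p2), (5, Pat, 6, p3), (5, Pat, 6, qa)}.
Filtering on cid ≠ k2 leaves {(5, Pat, 6, cs), (5, Pat, 6, ops), (5, Pat, 6, p1), (5, Pat, 6, p2), (5, Pat, 6, p3), (5, Pat, 6, qa)}.
π_{cid, sname} gives {(cs, Pat), (ops, Pat), (p1, Pat), (p2, Pat), (p3, Pat), (qa, Pat)}.

{(cs, Pat), (ops, Pat), (p1, Pat), (p2, Pat), (p3, Pat), (qa, Pat)}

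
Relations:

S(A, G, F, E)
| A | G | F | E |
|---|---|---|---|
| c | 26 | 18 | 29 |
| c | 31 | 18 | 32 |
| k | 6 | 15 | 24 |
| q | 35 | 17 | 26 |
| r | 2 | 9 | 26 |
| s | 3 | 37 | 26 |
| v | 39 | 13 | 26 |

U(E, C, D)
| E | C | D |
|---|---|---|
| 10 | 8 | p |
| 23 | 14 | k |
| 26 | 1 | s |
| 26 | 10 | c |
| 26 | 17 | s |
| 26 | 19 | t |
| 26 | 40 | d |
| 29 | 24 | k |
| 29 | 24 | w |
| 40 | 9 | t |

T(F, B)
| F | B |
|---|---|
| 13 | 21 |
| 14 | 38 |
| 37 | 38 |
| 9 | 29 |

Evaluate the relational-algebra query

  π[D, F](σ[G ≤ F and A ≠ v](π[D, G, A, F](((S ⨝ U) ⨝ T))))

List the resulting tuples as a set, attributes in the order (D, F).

S ⋈ U (natural join on E): {(c, 26, 18, 29, 24, k), (c, 26, 18, 29, 24, w), (q, 35, 17, 26, 1, s), (q, 35, 17, 26, 10, c), (q, 35, 17, 26, 17, s), (q, 35, 17, 26, 19, t), (q, 35, 17, 26, 40, d), (r, 2, 9, 26, 1, s), (r, 2, 9, 26, 10, c), (r, 2, 9, 26, 17, s), (r, 2, 9, 26, 19, t), (r, 2, 9, 26, 40, d), (s, 3, 37, 26, 1, s), (s, 3, 37, 26, 10, c), (s, 3, 37, 26, 17, s), (s, 3, 37, 26, 19, t), (s, 3, 37, 26, 40, d), (v, 39, 13, 26, 1, s), (v, 39, 13, 26, 10, c), (v, 39, 13, 26, 17, s), (v, 39, 13, 26, 19, t), (v, 39, 13, 26, 40, d)}
(S ⨝ U) ⋈ T (natural join on F): {(r, 2, 9, 26, 1, s, 29), (r, 2, 9, 26, 10, c, 29), (r, 2, 9, 26, 17, s, 29), (r, 2, 9, 26, 19, t, 29), (r, 2, 9, 26, 40, d, 29), (s, 3, 37, 26, 1, s, 38), (s, 3, 37, 26, 10, c, 38), (s, 3, 37, 26, 17, s, 38), (s, 3, 37, 26, 19, t, 38), (s, 3, 37, 26, 40, d, 38), (v, 39, 13, 26, 1, s, 21), (v, 39, 13, 26, 10, c, 21), (v, 39, 13, 26, 17, s, 21), (v, 39, 13, 26, 19, t, 21), (v, 39, 13, 26, 40, d, 21)}
π[D, G, A, F]: project onto (D, G, A, F) (3 duplicate(s) eliminated) → {(c, 2, r, 9), (c, 3, s, 37), (c, 39, v, 13), (d, 2, r, 9), (d, 3, s, 37), (d, 39, v, 13), (s, 2, r, 9), (s, 3, s, 37), (s, 39, v, 13), (t, 2, r, 9), (t, 3, s, 37), (t, 39, v, 13)}
Apply σ_{G ≤ F and A ≠ v}; surviving tuples: {(c, 2, r, 9), (c, 3, s, 37), (d, 2, r, 9), (d, 3, s, 37), (s, 2, r, 9), (s, 3, s, 37), (t, 2, r, 9), (t, 3, s, 37)}
π[D, F]: project onto (D, F) → {(c, 37), (c, 9), (d, 37), (d, 9), (s, 37), (s, 9), (t, 37), (t, 9)}

{(c, 37), (c, 9), (d, 37), (d, 9), (s, 37), (s, 9), (t, 37), (t, 9)}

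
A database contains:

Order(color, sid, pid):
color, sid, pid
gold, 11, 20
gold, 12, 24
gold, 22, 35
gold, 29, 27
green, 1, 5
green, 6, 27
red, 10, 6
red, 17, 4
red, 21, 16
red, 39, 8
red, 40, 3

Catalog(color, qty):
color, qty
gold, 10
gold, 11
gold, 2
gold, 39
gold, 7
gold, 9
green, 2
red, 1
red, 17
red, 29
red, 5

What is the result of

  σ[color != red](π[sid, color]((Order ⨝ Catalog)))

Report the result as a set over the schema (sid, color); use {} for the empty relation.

{(1, green), (11, gold), (12, gold), (22, gold), (29, gold), (6, green)}

Natural join on color: {(gold, 11, 20, 10), (gold, 11, 20, 11), (gold, 11, 20, 2), (gold, 11, 20, 39), (gold, 11, 20, 7), (gold, 11, 20, 9), (gold, 12, 24, 10), (gold, 12, 24, 11), (gold, 12, 24, 2), (gold, 12, 24, 39), (gold, 12, 24, 7), (gold, 12, 24, 9), (gold, 22, 35, 10), (gold, 22, 35, 11), (gold, 22, 35, 2), (gold, 22, 35, 39), (gold, 22, 35, 7), (gold, 22, 35, 9), (gold, 29, 27, 10), (gold, 29, 27, 11), (gold, 29, 27, 2), (gold, 29, 27, 39), (gold, 29, 27, 7), (gold, 29, 27, 9), (green, 1, 5, 2), (green, 6, 27, 2), (red, 10, 6, 1), (red, 10, 6, 17), (red, 10, 6, 29), (red, 10, 6, 5), (red, 17, 4, 1), (red, 17, 4, 17), (red, 17, 4, 29), (red, 17, 4, 5), (red, 21, 16, 1), (red, 21, 16, 17), (red, 21, 16, 29), (red, 21, 16, 5), (red, 39, 8, 1), (red, 39, 8, 17), (red, 39, 8, 29), (red, 39, 8, 5), (red, 40, 3, 1), (red, 40, 3, 17), (red, 40, 3, 29), (red, 40, 3, 5)}
π_{sid, color} gives {(1, green), (10, red), (11, gold), (12, gold), (17, red), (21, red), (22, gold), (29, gold), (39, red), (40, red), (6, green)} (35 duplicate(s) eliminated).
Selection color != red: {(1, green), (11, gold), (12, gold), (22, gold), (29, gold), (6, green)}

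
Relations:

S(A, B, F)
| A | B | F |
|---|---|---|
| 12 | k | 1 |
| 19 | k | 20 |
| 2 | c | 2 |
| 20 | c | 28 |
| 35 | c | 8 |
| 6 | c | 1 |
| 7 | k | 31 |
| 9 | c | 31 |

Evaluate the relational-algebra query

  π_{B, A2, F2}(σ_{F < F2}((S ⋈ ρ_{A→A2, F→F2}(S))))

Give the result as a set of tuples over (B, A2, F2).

ρ[A→A2, F→F2]: schema becomes (A2, B, F2); tuples unchanged.
S ⋈ ρ_{A→A2, F→F2}(S) (natural join on B): {(12, k, 1, 12, 1), (12, k, 1, 19, 20), (12, k, 1, 7, 31), (19, k, 20, 12, 1), (19, k, 20, 19, 20), (19, k, 20, 7, 31), (2, c, 2, 2, 2), (2, c, 2, 20, 28), (2, c, 2, 35, 8), (2, c, 2, 6, 1), (2, c, 2, 9, 31), (20, c, 28, 2, 2), (20, c, 28, 20, 28), (20, c, 28, 35, 8), (20, c, 28, 6, 1), (20, c, 28, 9, 31), (35, c, 8, 2, 2), (35, c, 8, 20, 28), (35, c, 8, 35, 8), (35, c, 8, 6, 1), (35, c, 8, 9, 31), (6, c, 1, 2, 2), (6, c, 1, 20, 28), (6, c, 1, 35, 8), (6, c, 1, 6, 1), (6, c, 1, 9, 31), (7, k, 31, 12, 1), (7, k, 31, 19, 20), (7, k, 31, 7, 31), (9, c, 31, 2, 2), (9, c, 31, 20, 28), (9, c, 31, 35, 8), (9, c, 31, 6, 1), (9, c, 31, 9, 31)}
Filtering on F < F2 leaves {(12, k, 1, 19, 20), (12, k, 1, 7, 31), (19, k, 20, 7, 31), (2, c, 2, 20, 28), (2, c, 2, 35, 8), (2, c, 2, 9, 31), (20, c, 28, 9, 31), (35, c, 8, 20, 28), (35, c, 8, 9, 31), (6, c, 1, 2, 2), (6, c, 1, 20, 28), (6, c, 1, 35, 8), (6, c, 1, 9, 31)}.
π[B, A2, F2]: project onto (B, A2, F2) (7 duplicate(s) eliminated) → {(c, 2, 2), (c, 20, 28), (c, 35, 8), (c, 9, 31), (k, 19, 20), (k, 7, 31)}

{(c, 2, 2), (c, 20, 28), (c, 35, 8), (c, 9, 31), (k, 19, 20), (k, 7, 31)}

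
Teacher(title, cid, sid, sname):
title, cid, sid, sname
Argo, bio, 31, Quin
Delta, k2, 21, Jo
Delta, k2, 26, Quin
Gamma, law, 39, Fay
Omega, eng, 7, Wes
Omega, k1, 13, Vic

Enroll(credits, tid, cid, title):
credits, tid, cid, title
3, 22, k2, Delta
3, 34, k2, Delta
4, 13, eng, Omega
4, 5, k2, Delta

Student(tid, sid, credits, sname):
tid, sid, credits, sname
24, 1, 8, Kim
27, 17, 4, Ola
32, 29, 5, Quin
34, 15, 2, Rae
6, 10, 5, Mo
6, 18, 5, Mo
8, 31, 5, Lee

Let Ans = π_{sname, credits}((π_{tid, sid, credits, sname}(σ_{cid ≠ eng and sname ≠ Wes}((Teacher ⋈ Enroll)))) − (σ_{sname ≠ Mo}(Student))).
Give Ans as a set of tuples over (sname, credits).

{(Jo, 3), (Jo, 4), (Quin, 3), (Quin, 4)}

Natural join on title, cid: {(Delta, k2, 21, Jo, 3, 22), (Delta, k2, 21, Jo, 3, 34), (Delta, k2, 21, Jo, 4, 5), (Delta, k2, 26, Quin, 3, 22), (Delta, k2, 26, Quin, 3, 34), (Delta, k2, 26, Quin, 4, 5), (Omega, eng, 7, Wes, 4, 13)}
σ[cid ≠ eng and sname ≠ Wes]: keep tuples satisfying cid ≠ eng and sname ≠ Wes → {(Delta, k2, 21, Jo, 3, 22), (Delta, k2, 21, Jo, 3, 34), (Delta, k2, 21, Jo, 4, 5), (Delta, k2, 26, Quin, 3, 22), (Delta, k2, 26, Quin, 3, 34), (Delta, k2, 26, Quin, 4, 5)}
Projecting to tid, sid, credits, sname: {(22, 21, 3, Jo), (22, 26, 3, Quin), (34, 21, 3, Jo), (34, 26, 3, Quin), (5, 21, 4, Jo), (5, 26, 4, Quin)}
σ[sname ≠ Mo]: keep tuples satisfying sname ≠ Mo → {(24, 1, 8, Kim), (27, 17, 4, Ola), (32, 29, 5, Quin), (34, 15, 2, Rae), (8, 31, 5, Lee)}
Set difference of the two operands is {(22, 21, 3, Jo), (22, 26, 3, Quin), (34, 21, 3, Jo), (34, 26, 3, Quin), (5, 21, 4, Jo), (5, 26, 4, Quin)}.
Projecting to sname, credits (2 duplicate(s) eliminated): {(Jo, 3), (Jo, 4), (Quin, 3), (Quin, 4)}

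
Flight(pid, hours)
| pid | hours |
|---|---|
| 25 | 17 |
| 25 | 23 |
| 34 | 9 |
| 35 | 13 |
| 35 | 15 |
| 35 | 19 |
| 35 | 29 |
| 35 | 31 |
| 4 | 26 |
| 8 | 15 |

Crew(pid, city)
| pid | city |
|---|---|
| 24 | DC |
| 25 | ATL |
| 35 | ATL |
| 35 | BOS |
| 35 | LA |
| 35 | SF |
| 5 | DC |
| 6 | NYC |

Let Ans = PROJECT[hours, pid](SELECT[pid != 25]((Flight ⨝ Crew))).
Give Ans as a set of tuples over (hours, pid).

Joining Flight and Crew on pid yields {(25, 17, ATL), (25, 23, ATL), (35, 13, ATL), (35, 13, BOS), (35, 13, LA), (35, 13, SF), (35, 15, ATL), (35, 15, BOS), (35, 15, LA), (35, 15, SF), (35, 19, ATL), (35, 19, BOS), (35, 19, LA), (35, 19, SF), (35, 29, ATL), (35, 29, BOS), (35, 29, LA), (35, 29, SF), (35, 31, ATL), (35, 31, BOS), (35, 31, LA), (35, 31, SF)}.
σ[pid != 25]: keep tuples satisfying pid != 25 → {(35, 13, ATL), (35, 13, BOS), (35, 13, LA), (35, 13, SF), (35, 15, ATL), (35, 15, BOS), (35, 15, LA), (35, 15, SF), (35, 19, ATL), (35, 19, BOS), (35, 19, LA), (35, 19, SF), (35, 29, ATL), (35, 29, BOS), (35, 29, LA), (35, 29, SF), (35, 31, ATL), (35, 31, BOS), (35, 31, LA), (35, 31, SF)}
Projecting to hours, pid (15 duplicate(s) eliminated): {(13, 35), (15, 35), (19, 35), (29, 35), (31, 35)}

{(13, 35), (15, 35), (19, 35), (29, 35), (31, 35)}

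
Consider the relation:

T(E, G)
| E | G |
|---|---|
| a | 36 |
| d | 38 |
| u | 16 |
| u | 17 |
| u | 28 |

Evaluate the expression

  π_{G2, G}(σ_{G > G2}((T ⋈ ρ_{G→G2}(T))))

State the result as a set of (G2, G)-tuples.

{(16, 17), (16, 28), (17, 28)}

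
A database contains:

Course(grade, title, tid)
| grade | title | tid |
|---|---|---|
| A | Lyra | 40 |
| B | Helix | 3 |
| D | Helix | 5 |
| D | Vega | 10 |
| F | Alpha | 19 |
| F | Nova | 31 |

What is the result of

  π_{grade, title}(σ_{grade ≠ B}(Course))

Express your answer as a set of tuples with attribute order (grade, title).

{(A, Lyra), (D, Helix), (D, Vega), (F, Alpha), (F, Nova)}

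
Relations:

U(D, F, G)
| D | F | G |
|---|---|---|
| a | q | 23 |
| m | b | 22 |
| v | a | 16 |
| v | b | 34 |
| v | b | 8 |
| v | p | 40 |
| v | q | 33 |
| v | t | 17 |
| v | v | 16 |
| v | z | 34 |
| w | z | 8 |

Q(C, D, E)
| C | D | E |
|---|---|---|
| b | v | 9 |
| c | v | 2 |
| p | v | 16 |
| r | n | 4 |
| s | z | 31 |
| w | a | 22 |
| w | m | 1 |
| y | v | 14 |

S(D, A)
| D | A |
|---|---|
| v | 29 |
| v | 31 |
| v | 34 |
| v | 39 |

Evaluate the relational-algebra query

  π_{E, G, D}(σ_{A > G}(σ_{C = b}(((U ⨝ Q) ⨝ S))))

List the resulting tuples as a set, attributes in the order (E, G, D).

{(9, 16, v), (9, 17, v), (9, 33, v), (9, 34, v), (9, 8, v)}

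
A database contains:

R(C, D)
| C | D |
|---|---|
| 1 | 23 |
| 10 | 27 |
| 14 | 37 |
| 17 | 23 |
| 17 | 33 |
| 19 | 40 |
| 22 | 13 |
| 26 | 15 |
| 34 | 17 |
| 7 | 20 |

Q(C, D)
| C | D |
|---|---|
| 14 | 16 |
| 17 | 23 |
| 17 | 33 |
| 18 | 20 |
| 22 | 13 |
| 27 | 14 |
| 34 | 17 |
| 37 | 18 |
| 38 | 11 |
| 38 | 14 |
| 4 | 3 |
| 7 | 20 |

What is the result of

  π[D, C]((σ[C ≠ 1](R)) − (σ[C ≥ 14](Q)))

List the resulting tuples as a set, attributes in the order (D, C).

{(15, 26), (20, 7), (27, 10), (37, 14), (40, 19)}

Filtering on C ≠ 1 leaves {(10, 27), (14, 37), (17, 23), (17, 33), (19, 40), (22, 13), (26, 15), (34, 17), (7, 20)}.
Filtering on C ≥ 14 leaves {(14, 16), (17, 23), (17, 33), (18, 20), (22, 13), (27, 14), (34, 17), (37, 18), (38, 11), (38, 14)}.
Set difference of the two operands is {(10, 27), (14, 37), (19, 40), (26, 15), (7, 20)}.
Keep only column(s) D, C: {(15, 26), (20, 7), (27, 10), (37, 14), (40, 19)}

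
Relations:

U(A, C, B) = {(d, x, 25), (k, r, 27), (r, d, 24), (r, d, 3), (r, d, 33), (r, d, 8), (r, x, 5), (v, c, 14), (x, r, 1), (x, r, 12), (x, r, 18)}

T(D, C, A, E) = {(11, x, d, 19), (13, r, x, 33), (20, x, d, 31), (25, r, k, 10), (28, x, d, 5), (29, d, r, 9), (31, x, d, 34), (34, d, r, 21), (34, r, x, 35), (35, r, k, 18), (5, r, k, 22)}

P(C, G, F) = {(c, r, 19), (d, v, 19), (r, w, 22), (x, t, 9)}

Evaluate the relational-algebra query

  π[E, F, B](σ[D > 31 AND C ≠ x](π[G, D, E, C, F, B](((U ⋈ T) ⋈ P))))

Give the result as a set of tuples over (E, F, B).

{(18, 22, 27), (21, 19, 24), (21, 19, 3), (21, 19, 33), (21, 19, 8), (35, 22, 1), (35, 22, 12), (35, 22, 18)}

Natural join on A, C: {(d, x, 25, 11, 19), (d, x, 25, 20, 31), (d, x, 25, 28, 5), (d, x, 25, 31, 34), (k, r, 27, 25, 10), (k, r, 27, 35, 18), (k, r, 27, 5, 22), (r, d, 24, 29, 9), (r, d, 24, 34, 21), (r, d, 3, 29, 9), (r, d, 3, 34, 21), (r, d, 33, 29, 9), (r, d, 33, 34, 21), (r, d, 8, 29, 9), (r, d, 8, 34, 21), (x, r, 1, 13, 33), (x, r, 1, 34, 35), (x, r, 12, 13, 33), (x, r, 12, 34, 35), (x, r, 18, 13, 33), (x, r, 18, 34, 35)}
Natural join on C: {(d, x, 25, 11, 19, t, 9), (d, x, 25, 20, 31, t, 9), (d, x, 25, 28, 5, t, 9), (d, x, 25, 31, 34, t, 9), (k, r, 27, 25, 10, w, 22), (k, r, 27, 35, 18, w, 22), (k, r, 27, 5, 22, w, 22), (r, d, 24, 29, 9, v, 19), (r, d, 24, 34, 21, v, 19), (r, d, 3, 29, 9, v, 19), (r, d, 3, 34, 21, v, 19), (r, d, 33, 29, 9, v, 19), (r, d, 33, 34, 21, v, 19), (r, d, 8, 29, 9, v, 19), (r, d, 8, 34, 21, v, 19), (x, r, 1, 13, 33, w, 22), (x, r, 1, 34, 35, w, 22), (x, r, 12, 13, 33, w, 22), (x, r, 12, 34, 35, w, 22), (x, r, 18, 13, 33, w, 22), (x, r, 18, 34, 35, w, 22)}
π[G, D, E, C, F, B]: project onto (G, D, E, C, F, B) → {(t, 11, 19, x, 9, 25), (t, 20, 31, x, 9, 25), (t, 28, 5, x, 9, 25), (t, 31, 34, x, 9, 25), (v, 29, 9, d, 19, 24), (v, 29, 9, d, 19, 3), (v, 29, 9, d, 19, 33), (v, 29, 9, d, 19, 8), (v, 34, 21, d, 19, 24), (v, 34, 21, d, 19, 3), (v, 34, 21, d, 19, 33), (v, 34, 21, d, 19, 8), (w, 13, 33, r, 22, 1), (w, 13, 33, r, 22, 12), (w, 13, 33, r, 22, 18), (w, 25, 10, r, 22, 27), (w, 34, 35, r, 22, 1), (w, 34, 35, r, 22, 12), (w, 34, 35, r, 22, 18), (w, 35, 18, r, 22, 27), (w, 5, 22, r, 22, 27)}
Apply σ_{D > 31 AND C ≠ x}; surviving tuples: {(v, 34, 21, d, 19, 24), (v, 34, 21, d, 19, 3), (v, 34, 21, d, 19, 33), (v, 34, 21, d, 19, 8), (w, 34, 35, r, 22, 1), (w, 34, 35, r, 22, 12), (w, 34, 35, r, 22, 18), (w, 35, 18, r, 22, 27)}
π[E, F, B]: project onto (E, F, B) → {(18, 22, 27), (21, 19, 24), (21, 19, 3), (21, 19, 33), (21, 19, 8), (35, 22, 1), (35, 22, 12), (35, 22, 18)}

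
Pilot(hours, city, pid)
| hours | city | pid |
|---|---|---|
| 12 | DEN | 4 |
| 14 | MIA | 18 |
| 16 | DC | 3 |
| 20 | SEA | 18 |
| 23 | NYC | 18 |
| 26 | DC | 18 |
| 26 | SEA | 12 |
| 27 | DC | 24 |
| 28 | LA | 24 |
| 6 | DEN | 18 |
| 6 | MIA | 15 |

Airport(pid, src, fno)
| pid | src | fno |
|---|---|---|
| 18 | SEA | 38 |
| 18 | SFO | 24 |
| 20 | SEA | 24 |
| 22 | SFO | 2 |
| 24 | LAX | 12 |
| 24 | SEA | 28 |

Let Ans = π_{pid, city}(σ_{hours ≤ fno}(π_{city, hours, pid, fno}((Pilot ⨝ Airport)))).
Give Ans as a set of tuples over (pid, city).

Pilot ⋈ Airport (natural join on pid): {(14, MIA, 18, SEA, 38), (14, MIA, 18, SFO, 24), (20, SEA, 18, SEA, 38), (20, SEA, 18, SFO, 24), (23, NYC, 18, SEA, 38), (23, NYC, 18, SFO, 24), (26, DC, 18, SEA, 38), (26, DC, 18, SFO, 24), (27, DC, 24, LAX, 12), (27, DC, 24, SEA, 28), (28, LA, 24, LAX, 12), (28, LA, 24, SEA, 28), (6, DEN, 18, SEA, 38), (6, DEN, 18, SFO, 24)}
Keep only column(s) city, hours, pid, fno: {(DC, 26, 18, 24), (DC, 26, 18, 38), (DC, 27, 24, 12), (DC, 27, 24, 28), (DEN, 6, 18, 24), (DEN, 6, 18, 38), (LA, 28, 24, 12), (LA, 28, 24, 28), (MIA, 14, 18, 24), (MIA, 14, 18, 38), (NYC, 23, 18, 24), (NYC, 23, 18, 38), (SEA, 20, 18, 24), (SEA, 20, 18, 38)}
Apply σ_{hours ≤ fno}; surviving tuples: {(DC, 26, 18, 38), (DC, 27, 24, 28), (DEN, 6, 18, 24), (DEN, 6, 18, 38), (LA, 28, 24, 28), (MIA, 14, 18, 24), (MIA, 14, 18, 38), (NYC, 23, 18, 24), (NYC, 23, 18, 38), (SEA, 20, 18, 24), (SEA, 20, 18, 38)}
Keep only column(s) pid, city (4 duplicate(s) eliminated): {(18, DC), (18, DEN), (18, MIA), (18, NYC), (18, SEA), (24, DC), (24, LA)}

{(18, DC), (18, DEN), (18, MIA), (18, NYC), (18, SEA), (24, DC), (24, LA)}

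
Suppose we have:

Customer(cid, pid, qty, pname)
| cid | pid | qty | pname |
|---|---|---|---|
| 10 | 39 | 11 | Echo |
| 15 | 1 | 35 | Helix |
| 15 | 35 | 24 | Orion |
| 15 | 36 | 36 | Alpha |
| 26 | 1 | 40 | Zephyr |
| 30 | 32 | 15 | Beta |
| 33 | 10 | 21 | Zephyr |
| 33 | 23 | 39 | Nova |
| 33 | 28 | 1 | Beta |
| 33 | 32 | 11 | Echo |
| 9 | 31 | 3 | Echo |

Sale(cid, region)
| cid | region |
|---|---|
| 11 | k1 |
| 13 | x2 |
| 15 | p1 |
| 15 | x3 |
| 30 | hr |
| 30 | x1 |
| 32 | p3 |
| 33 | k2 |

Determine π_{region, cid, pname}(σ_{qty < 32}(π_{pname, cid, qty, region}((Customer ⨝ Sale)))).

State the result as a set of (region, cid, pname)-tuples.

{(hr, 30, Beta), (k2, 33, Beta), (k2, 33, Echo), (k2, 33, Zephyr), (p1, 15, Orion), (x1, 30, Beta), (x3, 15, Orion)}

Customer ⋈ Sale (natural join on cid): {(15, 1, 35, Helix, p1), (15, 1, 35, Helix, x3), (15, 35, 24, Orion, p1), (15, 35, 24, Orion, x3), (15, 36, 36, Alpha, p1), (15, 36, 36, Alpha, x3), (30, 32, 15, Beta, hr), (30, 32, 15, Beta, x1), (33, 10, 21, Zephyr, k2), (33, 23, 39, Nova, k2), (33, 28, 1, Beta, k2), (33, 32, 11, Echo, k2)}
Keep only column(s) pname, cid, qty, region: {(Alpha, 15, 36, p1), (Alpha, 15, 36, x3), (Beta, 30, 15, hr), (Beta, 30, 15, x1), (Beta, 33, 1, k2), (Echo, 33, 11, k2), (Helix, 15, 35, p1), (Helix, 15, 35, x3), (Nova, 33, 39, k2), (Orion, 15, 24, p1), (Orion, 15, 24, x3), (Zephyr, 33, 21, k2)}
Apply σ_{qty < 32}; surviving tuples: {(Beta, 30, 15, hr), (Beta, 30, 15, x1), (Beta, 33, 1, k2), (Echo, 33, 11, k2), (Orion, 15, 24, p1), (Orion, 15, 24, x3), (Zephyr, 33, 21, k2)}
Keep only column(s) region, cid, pname: {(hr, 30, Beta), (k2, 33, Beta), (k2, 33, Echo), (k2, 33, Zephyr), (p1, 15, Orion), (x1, 30, Beta), (x3, 15, Orion)}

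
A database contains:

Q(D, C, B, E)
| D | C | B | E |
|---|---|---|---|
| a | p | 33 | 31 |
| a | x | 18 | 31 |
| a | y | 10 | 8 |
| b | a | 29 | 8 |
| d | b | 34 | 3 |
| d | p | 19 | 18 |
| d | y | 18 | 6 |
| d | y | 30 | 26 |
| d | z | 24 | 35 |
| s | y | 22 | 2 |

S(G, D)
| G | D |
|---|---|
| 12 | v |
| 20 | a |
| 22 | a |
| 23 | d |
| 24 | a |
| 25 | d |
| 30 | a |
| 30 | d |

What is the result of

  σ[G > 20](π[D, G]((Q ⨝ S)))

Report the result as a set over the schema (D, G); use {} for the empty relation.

Natural join on D: {(a, p, 33, 31, 20), (a, p, 33, 31, 22), (a, p, 33, 31, 24), (a, p, 33, 31, 30), (a, x, 18, 31, 20), (a, x, 18, 31, 22), (a, x, 18, 31, 24), (a, x, 18, 31, 30), (a, y, 10, 8, 20), (a, y, 10, 8, 22), (a, y, 10, 8, 24), (a, y, 10, 8, 30), (d, b, 34, 3, 23), (d, b, 34, 3, 25), (d, b, 34, 3, 30), (d, p, 19, 18, 23), (d, p, 19, 18, 25), (d, p, 19, 18, 30), (d, y, 18, 6, 23), (d, y, 18, 6, 25), (d, y, 18, 6, 30), (d, y, 30, 26, 23), (d, y, 30, 26, 25), (d, y, 30, 26, 30), (d, z, 24, 35, 23), (d, z, 24, 35, 25), (d, z, 24, 35, 30)}
π_{D, G} gives {(a, 20), (a, 22), (a, 24), (a, 30), (d, 23), (d, 25), (d, 30)} (20 duplicate(s) eliminated).
Apply σ_{G > 20}; surviving tuples: {(a, 22), (a, 24), (a, 30), (d, 23), (d, 25), (d, 30)}

{(a, 22), (a, 24), (a, 30), (d, 23), (d, 25), (d, 30)}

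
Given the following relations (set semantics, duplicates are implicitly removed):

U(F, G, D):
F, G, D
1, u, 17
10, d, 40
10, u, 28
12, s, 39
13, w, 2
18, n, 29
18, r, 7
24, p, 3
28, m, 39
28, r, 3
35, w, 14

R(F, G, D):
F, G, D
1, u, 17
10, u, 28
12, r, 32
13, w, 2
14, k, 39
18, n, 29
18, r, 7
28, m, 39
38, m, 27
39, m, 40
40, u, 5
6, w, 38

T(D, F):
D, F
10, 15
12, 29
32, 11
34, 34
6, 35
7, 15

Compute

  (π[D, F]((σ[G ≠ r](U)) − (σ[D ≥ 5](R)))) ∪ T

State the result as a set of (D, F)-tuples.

Apply σ_{G ≠ r}; surviving tuples: {(1, u, 17), (10, d, 40), (10, u, 28), (12, s, 39), (13, w, 2), (18, n, 29), (24, p, 3), (28, m, 39), (35, w, 14)}
Apply σ_{D ≥ 5}; surviving tuples: {(1, u, 17), (10, u, 28), (12, r, 32), (14, k, 39), (18, n, 29), (18, r, 7), (28, m, 39), (38, m, 27), (39, m, 40), (40, u, 5), (6, w, 38)}
Set difference of the two operands is {(10, d, 40), (12, s, 39), (13, w, 2), (24, p, 3), (35, w, 14)}.
π_{D, F} gives {(14, 35), (2, 13), (3, 24), (39, 12), (40, 10)}.
Set union of the two operands is {(10, 15), (12, 29), (14, 35), (2, 13), (3, 24), (32, 11), (34, 34), (39, 12), (40, 10), (6, 35), (7, 15)}.

{(10, 15), (12, 29), (14, 35), (2, 13), (3, 24), (32, 11), (34, 34), (39, 12), (40, 10), (6, 35), (7, 15)}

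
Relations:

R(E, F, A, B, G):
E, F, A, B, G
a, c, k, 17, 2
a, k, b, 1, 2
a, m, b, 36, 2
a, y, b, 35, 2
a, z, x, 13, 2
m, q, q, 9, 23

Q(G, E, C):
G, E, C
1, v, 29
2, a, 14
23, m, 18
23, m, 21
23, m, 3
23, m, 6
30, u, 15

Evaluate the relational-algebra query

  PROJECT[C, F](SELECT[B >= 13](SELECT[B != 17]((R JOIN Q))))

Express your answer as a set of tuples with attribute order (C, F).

R ⋈ Q (natural join on E, G): {(a, c, k, 17, 2, 14), (a, k, b, 1, 2, 14), (a, m, b, 36, 2, 14), (a, y, b, 35, 2, 14), (a, z, x, 13, 2, 14), (m, q, q, 9, 23, 18), (m, q, q, 9, 23, 21), (m, q, q, 9, 23, 3), (m, q, q, 9, 23, 6)}
Filtering on B != 17 leaves {(a, k, b, 1, 2, 14), (a, m, b, 36, 2, 14), (a, y, b, 35, 2, 14), (a, z, x, 13, 2, 14), (m, q, q, 9, 23, 18), (m, q, q, 9, 23, 21), (m, q, q, 9, 23, 3), (m, q, q, 9, 23, 6)}.
Filtering on B >= 13 leaves {(a, m, b, 36, 2, 14), (a, y, b, 35, 2, 14), (a, z, x, 13, 2, 14)}.
π[C, F]: project onto (C, F) → {(14, m), (14, y), (14, z)}

{(14, m), (14, y), (14, z)}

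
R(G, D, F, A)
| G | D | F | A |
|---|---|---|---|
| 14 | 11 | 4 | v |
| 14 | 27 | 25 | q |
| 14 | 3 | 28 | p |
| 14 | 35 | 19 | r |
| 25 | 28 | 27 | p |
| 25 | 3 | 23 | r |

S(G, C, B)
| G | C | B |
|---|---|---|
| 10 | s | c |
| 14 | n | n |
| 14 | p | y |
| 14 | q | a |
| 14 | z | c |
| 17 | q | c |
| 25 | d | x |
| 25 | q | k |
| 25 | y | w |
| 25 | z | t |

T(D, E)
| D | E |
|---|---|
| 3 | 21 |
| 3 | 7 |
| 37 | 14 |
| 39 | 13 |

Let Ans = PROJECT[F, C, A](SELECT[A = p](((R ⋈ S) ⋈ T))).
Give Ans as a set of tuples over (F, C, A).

Joining R and S on G yields {(14, 11, 4, v, n, n), (14, 11, 4, v, p, y), (14, 11, 4, v, q, a), (14, 11, 4, v, z, c), (14, 27, 25, q, n, n), (14, 27, 25, q, p, y), (14, 27, 25, q, q, a), (14, 27, 25, q, z, c), (14, 3, 28, p, n, n), (14, 3, 28, p, p, y), (14, 3, 28, p, q, a), (14, 3, 28, p, z, c), (14, 35, 19, r, n, n), (14, 35, 19, r, p, y), (14, 35, 19, r, q, a), (14, 35, 19, r, z, c), (25, 28, 27, p, d, x), (25, 28, 27, p, q, k), (25, 28, 27, p, y, w), (25, 28, 27, p, z, t), (25, 3, 23, r, d, x), (25, 3, 23, r, q, k), (25, 3, 23, r, y, w), (25, 3, 23, r, z, t)}.
Joining (R ⋈ S) and T on D yields {(14, 3, 28, p, n, n, 21), (14, 3, 28, p, n, n, 7), (14, 3, 28, p, p, y, 21), (14, 3, 28, p, p, y, 7), (14, 3, 28, p, q, a, 21), (14, 3, 28, p, q, a, 7), (14, 3, 28, p, z, c, 21), (14, 3, 28, p, z, c, 7), (25, 3, 23, r, d, x, 21), (25, 3, 23, r, d, x, 7), (25, 3, 23, r, q, k, 21), (25, 3, 23, r, q, k, 7), (25, 3, 23, r, y, w, 21), (25, 3, 23, r, y, w, 7), (25, 3, 23, r, z, t, 21), (25, 3, 23, r, z, t, 7)}.
Selection A = p: {(14, 3, 28, p, n, n, 21), (14, 3, 28, p, n, n, 7), (14, 3, 28, p, p, y, 21), (14, 3, 28, p, p, y, 7), (14, 3, 28, p, q, a, 21), (14, 3, 28, p, q, a, 7), (14, 3, 28, p, z, c, 21), (14, 3, 28, p, z, c, 7)}
Projecting to F, C, A (4 duplicate(s) eliminated): {(28, n, p), (28, p, p), (28, q, p), (28, z, p)}

{(28, n, p), (28, p, p), (28, q, p), (28, z, p)}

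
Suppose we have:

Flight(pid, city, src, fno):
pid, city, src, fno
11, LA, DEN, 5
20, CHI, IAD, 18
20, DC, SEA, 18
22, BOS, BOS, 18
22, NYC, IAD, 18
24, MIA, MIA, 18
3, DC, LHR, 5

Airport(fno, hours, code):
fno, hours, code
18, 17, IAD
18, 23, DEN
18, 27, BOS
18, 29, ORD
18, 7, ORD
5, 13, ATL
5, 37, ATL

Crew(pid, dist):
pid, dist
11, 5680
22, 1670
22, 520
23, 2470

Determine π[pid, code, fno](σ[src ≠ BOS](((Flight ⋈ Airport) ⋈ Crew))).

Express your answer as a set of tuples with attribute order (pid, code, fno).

{(11, ATL, 5), (22, BOS, 18), (22, DEN, 18), (22, IAD, 18), (22, ORD, 18)}

Flight ⋈ Airport (natural join on fno): {(11, LA, DEN, 5, 13, ATL), (11, LA, DEN, 5, 37, ATL), (20, CHI, IAD, 18, 17, IAD), (20, CHI, IAD, 18, 23, DEN), (20, CHI, IAD, 18, 27, BOS), (20, CHI, IAD, 18, 29, ORD), (20, CHI, IAD, 18, 7, ORD), (20, DC, SEA, 18, 17, IAD), (20, DC, SEA, 18, 23, DEN), (20, DC, SEA, 18, 27, BOS), (20, DC, SEA, 18, 29, ORD), (20, DC, SEA, 18, 7, ORD), (22, BOS, BOS, 18, 17, IAD), (22, BOS, BOS, 18, 23, DEN), (22, BOS, BOS, 18, 27, BOS), (22, BOS, BOS, 18, 29, ORD), (22, BOS, BOS, 18, 7, ORD), (22, NYC, IAD, 18, 17, IAD), (22, NYC, IAD, 18, 23, DEN), (22, NYC, IAD, 18, 27, BOS), (22, NYC, IAD, 18, 29, ORD), (22, NYC, IAD, 18, 7, ORD), (24, MIA, MIA, 18, 17, IAD), (24, MIA, MIA, 18, 23, DEN), (24, MIA, MIA, 18, 27, BOS), (24, MIA, MIA, 18, 29, ORD), (24, MIA, MIA, 18, 7, ORD), (3, DC, LHR, 5, 13, ATL), (3, DC, LHR, 5, 37, ATL)}
(Flight ⋈ Airport) ⋈ Crew (natural join on pid): {(11, LA, DEN, 5, 13, ATL, 5680), (11, LA, DEN, 5, 37, ATL, 5680), (22, BOS, BOS, 18, 17, IAD, 1670), (22, BOS, BOS, 18, 17, IAD, 520), (22, BOS, BOS, 18, 23, DEN, 1670), (22, BOS, BOS, 18, 23, DEN, 520), (22, BOS, BOS, 18, 27, BOS, 1670), (22, BOS, BOS, 18, 27, BOS, 520), (22, BOS, BOS, 18, 29, ORD, 1670), (22, BOS, BOS, 18, 29, ORD, 520), (22, BOS, BOS, 18, 7, ORD, 1670), (22, BOS, BOS, 18, 7, ORD, 520), (22, NYC, IAD, 18, 17, IAD, 1670), (22, NYC, IAD, 18, 17, IAD, 520), (22, NYC, IAD, 18, 23, DEN, 1670), (22, NYC, IAD, 18, 23, DEN, 520), (22, NYC, IAD, 18, 27, BOS, 1670), (22, NYC, IAD, 18, 27, BOS, 520), (22, NYC, IAD, 18, 29, ORD, 1670), (22, NYC, IAD, 18, 29, ORD, 520), (22, NYC, IAD, 18, 7, ORD, 1670), (22, NYC, IAD, 18, 7, ORD, 520)}
Apply σ_{src ≠ BOS}; surviving tuples: {(11, LA, DEN, 5, 13, ATL, 5680), (11, LA, DEN, 5, 37, ATL, 5680), (22, NYC, IAD, 18, 17, IAD, 1670), (22, NYC, IAD, 18, 17, IAD, 520), (22, NYC, IAD, 18, 23, DEN, 1670), (22, NYC, IAD, 18, 23, DEN, 520), (22, NYC, IAD, 18, 27, BOS, 1670), (22, NYC, IAD, 18, 27, BOS, 520), (22, NYC, IAD, 18, 29, ORD, 1670), (22, NYC, IAD, 18, 29, ORD, 520), (22, NYC, IAD, 18, 7, ORD, 1670), (22, NYC, IAD, 18, 7, ORD, 520)}
π[pid, code, fno]: project onto (pid, code, fno) (7 duplicate(s) eliminated) → {(11, ATL, 5), (22, BOS, 18), (22, DEN, 18), (22, IAD, 18), (22, ORD, 18)}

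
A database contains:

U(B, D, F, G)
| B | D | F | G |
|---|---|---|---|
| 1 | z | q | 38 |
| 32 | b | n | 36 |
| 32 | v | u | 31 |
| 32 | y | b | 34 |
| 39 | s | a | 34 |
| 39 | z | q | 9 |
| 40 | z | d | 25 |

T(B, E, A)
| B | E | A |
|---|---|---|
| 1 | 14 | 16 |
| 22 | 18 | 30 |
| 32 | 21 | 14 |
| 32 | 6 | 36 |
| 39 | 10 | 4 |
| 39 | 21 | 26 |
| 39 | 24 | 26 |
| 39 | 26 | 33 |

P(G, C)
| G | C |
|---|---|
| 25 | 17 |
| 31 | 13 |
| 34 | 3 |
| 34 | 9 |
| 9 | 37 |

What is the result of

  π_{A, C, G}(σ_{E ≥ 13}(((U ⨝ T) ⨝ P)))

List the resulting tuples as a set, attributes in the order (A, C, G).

{(14, 13, 31), (14, 3, 34), (14, 9, 34), (26, 3, 34), (26, 37, 9), (26, 9, 34), (33, 3, 34), (33, 37, 9), (33, 9, 34)}

U ⋈ T (natural join on B): {(1, z, q, 38, 14, 16), (32, b, n, 36, 21, 14), (32, b, n, 36, 6, 36), (32, v, u, 31, 21, 14), (32, v, u, 31, 6, 36), (32, y, b, 34, 21, 14), (32, y, b, 34, 6, 36), (39, s, a, 34, 10, 4), (39, s, a, 34, 21, 26), (39, s, a, 34, 24, 26), (39, s, a, 34, 26, 33), (39, z, q, 9, 10, 4), (39, z, q, 9, 21, 26), (39, z, q, 9, 24, 26), (39, z, q, 9, 26, 33)}
(U ⨝ T) ⋈ P (natural join on G): {(32, v, u, 31, 21, 14, 13), (32, v, u, 31, 6, 36, 13), (32, y, b, 34, 21, 14, 3), (32, y, b, 34, 21, 14, 9), (32, y, b, 34, 6, 36, 3), (32, y, b, 34, 6, 36, 9), (39, s, a, 34, 10, 4, 3), (39, s, a, 34, 10, 4, 9), (39, s, a, 34, 21, 26, 3), (39, s, a, 34, 21, 26, 9), (39, s, a, 34, 24, 26, 3), (39, s, a, 34, 24, 26, 9), (39, s, a, 34, 26, 33, 3), (39, s, a, 34, 26, 33, 9), (39, z, q, 9, 10, 4, 37), (39, z, q, 9, 21, 26, 37), (39, z, q, 9, 24, 26, 37), (39, z, q, 9, 26, 33, 37)}
Apply σ_{E ≥ 13}; surviving tuples: {(32, v, u, 31, 21, 14, 13), (32, y, b, 34, 21, 14, 3), (32, y, b, 34, 21, 14, 9), (39, s, a, 34, 21, 26, 3), (39, s, a, 34, 21, 26, 9), (39, s, a, 34, 24, 26, 3), (39, s, a, 34, 24, 26, 9), (39, s, a, 34, 26, 33, 3), (39, s, a, 34, 26, 33, 9), (39, z, q, 9, 21, 26, 37), (39, z, q, 9, 24, 26, 37), (39, z, q, 9, 26, 33, 37)}
π_{A, C, G} gives {(14, 13, 31), (14, 3, 34), (14, 9, 34), (26, 3, 34), (26, 37, 9), (26, 9, 34), (33, 3, 34), (33, 37, 9), (33, 9, 34)} (3 duplicate(s) eliminated).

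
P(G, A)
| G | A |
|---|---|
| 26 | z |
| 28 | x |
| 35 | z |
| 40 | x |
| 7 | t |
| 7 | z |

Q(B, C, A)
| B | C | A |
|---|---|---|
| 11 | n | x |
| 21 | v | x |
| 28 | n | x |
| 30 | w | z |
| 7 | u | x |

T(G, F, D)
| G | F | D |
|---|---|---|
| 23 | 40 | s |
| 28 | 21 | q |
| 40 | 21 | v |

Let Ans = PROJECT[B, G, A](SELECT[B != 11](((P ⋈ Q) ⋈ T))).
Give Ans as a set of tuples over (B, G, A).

Joining P and Q on A yields {(26, z, 30, w), (28, x, 11, n), (28, x, 21, v), (28, x, 28, n), (28, x, 7, u), (35, z, 30, w), (40, x, 11, n), (40, x, 21, v), (40, x, 28, n), (40, x, 7, u), (7, z, 30, w)}.
Joining (P ⋈ Q) and T on G yields {(28, x, 11, n, 21, q), (28, x, 21, v, 21, q), (28, x, 28, n, 21, q), (28, x, 7, u, 21, q), (40, x, 11, n, 21, v), (40, x, 21, v, 21, v), (40, x, 28, n, 21, v), (40, x, 7, u, 21, v)}.
Filtering on B != 11 leaves {(28, x, 21, v, 21, q), (28, x, 28, n, 21, q), (28, x, 7, u, 21, q), (40, x, 21, v, 21, v), (40, x, 28, n, 21, v), (40, x, 7, u, 21, v)}.
Keep only column(s) B, G, A: {(21, 28, x), (21, 40, x), (28, 28, x), (28, 40, x), (7, 28, x), (7, 40, x)}

{(21, 28, x), (21, 40, x), (28, 28, x), (28, 40, x), (7, 28, x), (7, 40, x)}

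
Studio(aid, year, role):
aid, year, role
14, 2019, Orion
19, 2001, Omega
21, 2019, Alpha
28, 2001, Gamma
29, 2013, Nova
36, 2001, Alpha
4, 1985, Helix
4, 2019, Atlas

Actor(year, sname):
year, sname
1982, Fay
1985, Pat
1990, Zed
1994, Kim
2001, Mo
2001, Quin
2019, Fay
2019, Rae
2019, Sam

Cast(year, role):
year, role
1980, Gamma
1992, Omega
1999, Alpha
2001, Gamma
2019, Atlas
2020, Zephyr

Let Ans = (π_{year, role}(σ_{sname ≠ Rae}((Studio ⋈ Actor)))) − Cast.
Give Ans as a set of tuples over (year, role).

Natural join on year: {(14, 2019, Orion, Fay), (14, 2019, Orion, Rae), (14, 2019, Orion, Sam), (19, 2001, Omega, Mo), (19, 2001, Omega, Quin), (21, 2019, Alpha, Fay), (21, 2019, Alpha, Rae), (21, 2019, Alpha, Sam), (28, 2001, Gamma, Mo), (28, 2001, Gamma, Quin), (36, 2001, Alpha, Mo), (36, 2001, Alpha, Quin), (4, 1985, Helix, Pat), (4, 2019, Atlas, Fay), (4, 2019, Atlas, Rae), (4, 2019, Atlas, Sam)}
Apply σ_{sname ≠ Rae}; surviving tuples: {(14, 2019, Orion, Fay), (14, 2019, Orion, Sam), (19, 2001, Omega, Mo), (19, 2001, Omega, Quin), (21, 2019, Alpha, Fay), (21, 2019, Alpha, Sam), (28, 2001, Gamma, Mo), (28, 2001, Gamma, Quin), (36, 2001, Alpha, Mo), (36, 2001, Alpha, Quin), (4, 1985, Helix, Pat), (4, 2019, Atlas, Fay), (4, 2019, Atlas, Sam)}
Keep only column(s) year, role (6 duplicate(s) eliminated): {(1985, Helix), (2001, Alpha), (2001, Gamma), (2001, Omega), (2019, Alpha), (2019, Atlas), (2019, Orion)}
Taking the difference: {(1985, Helix), (2001, Alpha), (2001, Omega), (2019, Alpha), (2019, Orion)}

{(1985, Helix), (2001, Alpha), (2001, Omega), (2019, Alpha), (2019, Orion)}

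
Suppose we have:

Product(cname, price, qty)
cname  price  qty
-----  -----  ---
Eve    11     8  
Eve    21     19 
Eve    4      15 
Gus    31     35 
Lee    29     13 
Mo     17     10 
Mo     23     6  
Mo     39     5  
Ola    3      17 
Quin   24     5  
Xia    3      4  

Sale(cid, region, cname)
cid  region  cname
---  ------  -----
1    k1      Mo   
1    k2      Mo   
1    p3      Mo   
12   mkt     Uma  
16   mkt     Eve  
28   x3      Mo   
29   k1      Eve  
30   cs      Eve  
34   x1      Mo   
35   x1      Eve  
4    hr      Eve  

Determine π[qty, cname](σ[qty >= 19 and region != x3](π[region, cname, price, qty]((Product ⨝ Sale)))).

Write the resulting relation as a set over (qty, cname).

Product ⋈ Sale (natural join on cname): {(Eve, 11, 8, 16, mkt), (Eve, 11, 8, 29, k1), (Eve, 11, 8, 30, cs), (Eve, 11, 8, 35, x1), (Eve, 11, 8, 4, hr), (Eve, 21, 19, 16, mkt), (Eve, 21, 19, 29, k1), (Eve, 21, 19, 30, cs), (Eve, 21, 19, 35, x1), (Eve, 21, 19, 4, hr), (Eve, 4, 15, 16, mkt), (Eve, 4, 15, 29, k1), (Eve, 4, 15, 30, cs), (Eve, 4, 15, 35, x1), (Eve, 4, 15, 4, hr), (Mo, 17, 10, 1, k1), (Mo, 17, 10, 1, k2), (Mo, 17, 10, 1, p3), (Mo, 17, 10, 28, x3), (Mo, 17, 10, 34, x1), (Mo, 23, 6, 1, k1), (Mo, 23, 6, 1, k2), (Mo, 23, 6, 1, p3), (Mo, 23, 6, 28, x3), (Mo, 23, 6, 34, x1), (Mo, 39, 5, 1, k1), (Mo, 39, 5, 1, k2), (Mo, 39, 5, 1, p3), (Mo, 39, 5, 28, x3), (Mo, 39, 5, 34, x1)}
π_{region, cname, price, qty} gives {(cs, Eve, 11, 8), (cs, Eve, 21, 19), (cs, Eve, 4, 15), (hr, Eve, 11, 8), (hr, Eve, 21, 19), (hr, Eve, 4, 15), (k1, Eve, 11, 8), (k1, Eve, 21, 19), (k1, Eve, 4, 15), (k1, Mo, 17, 10), (k1, Mo, 23, 6), (k1, Mo, 39, 5), (k2, Mo, 17, 10), (k2, Mo, 23, 6), (k2, Mo, 39, 5), (mkt, Eve, 11, 8), (mkt, Eve, 21, 19), (mkt, Eve, 4, 15), (p3, Mo, 17, 10), (p3, Mo, 23, 6), (p3, Mo, 39, 5), (x1, Eve, 11, 8), (x1, Eve, 21, 19), (x1, Eve, 4, 15), (x1, Mo, 17, 10), (x1, Mo, 23, 6), (x1, Mo, 39, 5), (x3, Mo, 17, 10), (x3, Mo, 23, 6), (x3, Mo, 39, 5)}.
Apply σ_{qty >= 19 and region != x3}; surviving tuples: {(cs, Eve, 21, 19), (hr, Eve, 21, 19), (k1, Eve, 21, 19), (mkt, Eve, 21, 19), (x1, Eve, 21, 19)}
π_{qty, cname} gives {(19, Eve)} (4 duplicate(s) eliminated).

{(19, Eve)}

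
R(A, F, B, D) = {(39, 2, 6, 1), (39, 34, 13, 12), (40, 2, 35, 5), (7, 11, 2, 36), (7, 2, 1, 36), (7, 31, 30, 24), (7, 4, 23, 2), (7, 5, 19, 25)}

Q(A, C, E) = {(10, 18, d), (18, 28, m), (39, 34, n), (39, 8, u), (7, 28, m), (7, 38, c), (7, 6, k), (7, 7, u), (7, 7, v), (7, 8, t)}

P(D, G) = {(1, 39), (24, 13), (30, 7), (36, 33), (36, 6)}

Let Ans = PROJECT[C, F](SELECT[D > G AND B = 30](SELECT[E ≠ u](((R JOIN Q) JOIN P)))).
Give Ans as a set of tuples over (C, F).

{(28, 31), (38, 31), (6, 31), (7, 31), (8, 31)}

Natural join on A: {(39, 2, 6, 1, 34, n), (39, 2, 6, 1, 8, u), (39, 34, 13, 12, 34, n), (39, 34, 13, 12, 8, u), (7, 11, 2, 36, 28, m), (7, 11, 2, 36, 38, c), (7, 11, 2, 36, 6, k), (7, 11, 2, 36, 7, u), (7, 11, 2, 36, 7, v), (7, 11, 2, 36, 8, t), (7, 2, 1, 36, 28, m), (7, 2, 1, 36, 38, c), (7, 2, 1, 36, 6, k), (7, 2, 1, 36, 7, u), (7, 2, 1, 36, 7, v), (7, 2, 1, 36, 8, t), (7, 31, 30, 24, 28, m), (7, 31, 30, 24, 38, c), (7, 31, 30, 24, 6, k), (7, 31, 30, 24, 7, u), (7, 31, 30, 24, 7, v), (7, 31, 30, 24, 8, t), (7, 4, 23, 2, 28, m), (7, 4, 23, 2, 38, c), (7, 4, 23, 2, 6, k), (7, 4, 23, 2, 7, u), (7, 4, 23, 2, 7, v), (7, 4, 23, 2, 8, t), (7, 5, 19, 25, 28, m), (7, 5, 19, 25, 38, c), (7, 5, 19, 25, 6, k), (7, 5, 19, 25, 7, u), (7, 5, 19, 25, 7, v), (7, 5, 19, 25, 8, t)}
Natural join on D: {(39, 2, 6, 1, 34, n, 39), (39, 2, 6, 1, 8, u, 39), (7, 11, 2, 36, 28, m, 33), (7, 11, 2, 36, 28, m, 6), (7, 11, 2, 36, 38, c, 33), (7, 11, 2, 36, 38, c, 6), (7, 11, 2, 36, 6, k, 33), (7, 11, 2, 36, 6, k, 6), (7, 11, 2, 36, 7, u, 33), (7, 11, 2, 36, 7, u, 6), (7, 11, 2, 36, 7, v, 33), (7, 11, 2, 36, 7, v, 6), (7, 11, 2, 36, 8, t, 33), (7, 11, 2, 36, 8, t, 6), (7, 2, 1, 36, 28, m, 33), (7, 2, 1, 36, 28, m, 6), (7, 2, 1, 36, 38, c, 33), (7, 2, 1, 36, 38, c, 6), (7, 2, 1, 36, 6, k, 33), (7, 2, 1, 36, 6, k, 6), (7, 2, 1, 36, 7, u, 33), (7, 2, 1, 36, 7, u, 6), (7, 2, 1, 36, 7, v, 33), (7, 2, 1, 36, 7, v, 6), (7, 2, 1, 36, 8, t, 33), (7, 2, 1, 36, 8, t, 6), (7, 31, 30, 24, 28, m, 13), (7, 31, 30, 24, 38, c, 13), (7, 31, 30, 24, 6, k, 13), (7, 31, 30, 24, 7, u, 13), (7, 31, 30, 24, 7, v, 13), (7, 31, 30, 24, 8, t, 13)}
σ[E ≠ u]: keep tuples satisfying E ≠ u → {(39, 2, 6, 1, 34, n, 39), (7, 11, 2, 36, 28, m, 33), (7, 11, 2, 36, 28, m, 6), (7, 11, 2, 36, 38, c, 33), (7, 11, 2, 36, 38, c, 6), (7, 11, 2, 36, 6, k, 33), (7, 11, 2, 36, 6, k, 6), (7, 11, 2, 36, 7, v, 33), (7, 11, 2, 36, 7, v, 6), (7, 11, 2, 36, 8, t, 33), (7, 11, 2, 36, 8, t, 6), (7, 2, 1, 36, 28, m, 33), (7, 2, 1, 36, 28, m, 6), (7, 2, 1, 36, 38, c, 33), (7, 2, 1, 36, 38, c, 6), (7, 2, 1, 36, 6, k, 33), (7, 2, 1, 36, 6, k, 6), (7, 2, 1, 36, 7, v, 33), (7, 2, 1, 36, 7, v, 6), (7, 2, 1, 36, 8, t, 33), (7, 2, 1, 36, 8, t, 6), (7, 31, 30, 24, 28, m, 13), (7, 31, 30, 24, 38, c, 13), (7, 31, 30, 24, 6, k, 13), (7, 31, 30, 24, 7, v, 13), (7, 31, 30, 24, 8, t, 13)}
σ[D > G AND B = 30]: keep tuples satisfying D > G AND B = 30 → {(7, 31, 30, 24, 28, m, 13), (7, 31, 30, 24, 38, c, 13), (7, 31, 30, 24, 6, k, 13), (7, 31, 30, 24, 7, v, 13), (7, 31, 30, 24, 8, t, 13)}
π_{C, F} gives {(28, 31), (38, 31), (6, 31), (7, 31), (8, 31)}.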